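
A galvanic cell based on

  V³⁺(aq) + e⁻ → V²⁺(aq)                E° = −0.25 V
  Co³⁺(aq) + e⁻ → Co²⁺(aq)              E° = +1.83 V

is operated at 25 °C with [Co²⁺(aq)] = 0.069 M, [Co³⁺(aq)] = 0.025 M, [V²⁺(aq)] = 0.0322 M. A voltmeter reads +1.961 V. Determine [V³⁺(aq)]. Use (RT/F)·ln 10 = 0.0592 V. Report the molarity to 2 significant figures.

1.2 M

Co³⁺/Co²⁺ is the cathode (higher E°); E°cell = +1.83 − (−0.25) = +2.08 V with n = 1.
Rearranging E = E° − (0.0592/n)·log Q gives log Q = 1(+2.08 − (+1.961))/0.0592 = 2.010.
The balanced reaction is Co³⁺(aq) + V²⁺(aq) → Co²⁺(aq) + V³⁺(aq), so Q = ([Co²⁺(aq)]·[V³⁺(aq)]) / ([Co³⁺(aq)]·[V²⁺(aq)]).
Isolating [V³⁺(aq)] in Q = 10^{2.010} yields log [V³⁺(aq)] = 0.077, i.e. 1.2 M.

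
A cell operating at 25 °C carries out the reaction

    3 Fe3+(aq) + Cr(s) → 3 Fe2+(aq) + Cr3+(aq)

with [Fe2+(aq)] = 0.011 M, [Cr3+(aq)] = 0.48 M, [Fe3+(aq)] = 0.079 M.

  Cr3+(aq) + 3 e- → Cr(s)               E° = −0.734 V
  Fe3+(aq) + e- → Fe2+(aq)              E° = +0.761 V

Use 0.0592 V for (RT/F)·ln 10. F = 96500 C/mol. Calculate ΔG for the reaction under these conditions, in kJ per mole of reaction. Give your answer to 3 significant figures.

−449 kJ/mol

E°cell = +0.761 − (−0.734) = +1.495 V; the balanced reaction transfers n = 3 electrons.
Q = ([Fe2+(aq)]^3·[Cr3+(aq)]) / [Fe3+(aq)]^3 = 0.0013, so log Q = −2.887 and E = +1.495 − (0.0592/3)(−2.887) = +1.5520 V.
Then ΔG = −nFE = −3 × 96500 × +1.5520 J/mol = −449 kJ/mol.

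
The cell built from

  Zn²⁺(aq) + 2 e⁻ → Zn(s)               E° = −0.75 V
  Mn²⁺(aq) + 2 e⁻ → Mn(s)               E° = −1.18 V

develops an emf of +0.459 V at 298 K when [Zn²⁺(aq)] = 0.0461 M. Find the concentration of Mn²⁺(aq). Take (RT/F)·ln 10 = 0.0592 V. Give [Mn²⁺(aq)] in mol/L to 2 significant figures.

0.0048 M

The Zn²⁺/Zn couple has the larger reduction potential, so it is the cathode: E°cell = −0.75 − (−1.18) = +0.43 V and n = 2.
Rearranging E = E° − (0.0592/n)·log Q gives log Q = 2(+0.43 − (+0.459))/0.0592 = −0.980.
For Zn²⁺(aq) + Mn(s) → Zn(s) + Mn²⁺(aq), the reaction quotient is Q = [Mn²⁺(aq)] / [Zn²⁺(aq)].
Isolating [Mn²⁺(aq)] in Q = 10^{−0.980} yields log [Mn²⁺(aq)] = −2.316, i.e. 0.0048 M.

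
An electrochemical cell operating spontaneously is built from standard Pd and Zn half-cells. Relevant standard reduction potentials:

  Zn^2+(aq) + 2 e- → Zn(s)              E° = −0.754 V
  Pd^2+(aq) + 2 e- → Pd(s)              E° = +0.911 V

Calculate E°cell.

+1.665 V

Of the two couples in this cell, the one with the more positive reduction potential is reduced at the cathode: here that is Pd²⁺/Pd (+0.911 V); Zn²⁺/Zn (−0.754 V) is the anode.
E°cell = E°(cathode) − E°(anode) = +0.911 − (−0.754) = +1.665 V.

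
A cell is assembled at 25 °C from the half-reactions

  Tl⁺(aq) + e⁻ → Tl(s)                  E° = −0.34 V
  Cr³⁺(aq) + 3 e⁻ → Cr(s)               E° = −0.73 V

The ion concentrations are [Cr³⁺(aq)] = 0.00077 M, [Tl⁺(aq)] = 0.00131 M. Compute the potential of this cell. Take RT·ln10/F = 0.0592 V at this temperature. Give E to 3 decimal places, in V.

+0.281 V

Since E°(Tl⁺/Tl) > E°(Cr³⁺/Cr), Tl⁺/Tl serves as the cathode.
E°cell = E°cat − E°an = −0.34 − (−0.73) = +0.39 V; n = 3.
The balanced reaction is 3 Tl⁺(aq) + Cr(s) → 3 Tl(s) + Cr³⁺(aq), so Q = [Cr³⁺(aq)] / [Tl⁺(aq)]^3 = 3.43×10^5 and log Q = 5.535.
Applying E = E° − (RT ln10/nF)·log Q gives +0.39 − (0.0592/3)(5.535) = +0.281 V.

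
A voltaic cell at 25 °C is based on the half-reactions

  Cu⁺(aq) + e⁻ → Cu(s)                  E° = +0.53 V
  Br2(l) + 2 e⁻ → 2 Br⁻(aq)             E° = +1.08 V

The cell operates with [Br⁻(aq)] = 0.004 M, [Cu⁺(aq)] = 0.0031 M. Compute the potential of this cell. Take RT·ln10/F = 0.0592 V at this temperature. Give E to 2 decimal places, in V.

Since E°(Br₂/Br⁻) > E°(Cu⁺/Cu), Br₂/Br⁻ serves as the cathode.
E°cell = +1.08 − (+0.53) = +0.55 V, with n = 2 electrons transferred.
The balanced reaction is Br2(l) + 2 Cu(s) → 2 Br⁻(aq) + 2 Cu⁺(aq), so Q = [Br⁻(aq)]^2·[Cu⁺(aq)]^2 = 1.54×10^−10 and log Q = −9.813.
Applying E = E° − (RT ln10/nF)·log Q gives +0.55 − (0.0592/2)(−9.813) = +0.84 V.

+0.84 V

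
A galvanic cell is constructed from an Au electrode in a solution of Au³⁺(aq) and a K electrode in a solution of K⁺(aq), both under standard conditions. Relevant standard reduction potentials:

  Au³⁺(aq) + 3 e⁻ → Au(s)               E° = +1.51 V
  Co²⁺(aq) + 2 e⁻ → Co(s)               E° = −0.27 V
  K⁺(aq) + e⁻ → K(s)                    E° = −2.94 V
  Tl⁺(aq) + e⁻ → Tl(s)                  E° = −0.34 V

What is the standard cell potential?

The Au³⁺/Au couple has the higher E°, so Au ion is reduced (cathode) and K is oxidized (anode).
E°cell = E°(cathode) − E°(anode) = +1.51 − (−2.94) = +4.45 V.

+4.45 V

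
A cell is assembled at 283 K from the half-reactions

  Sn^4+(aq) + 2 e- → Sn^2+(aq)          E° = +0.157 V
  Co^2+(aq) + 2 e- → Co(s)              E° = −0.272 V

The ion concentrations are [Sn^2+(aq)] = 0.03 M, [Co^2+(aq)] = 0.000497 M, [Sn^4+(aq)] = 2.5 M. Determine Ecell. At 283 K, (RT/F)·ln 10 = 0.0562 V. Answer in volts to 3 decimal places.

+0.576 V

Since E°(Sn⁴⁺/Sn²⁺) > E°(Co²⁺/Co), Sn⁴⁺/Sn²⁺ serves as the cathode.
E°cell = E°cat − E°an = +0.157 − (−0.272) = +0.429 V; n = 2.
The balanced reaction is Sn^4+(aq) + Co(s) → Sn^2+(aq) + Co^2+(aq), so Q = ([Sn^2+(aq)]·[Co^2+(aq)]) / [Sn^4+(aq)] = 5.96×10^−6 and log Q = −5.224.
E = E° − (0.0562/n)·log Q = +0.429 − (0.0562/2)(−5.224) = +0.576 V.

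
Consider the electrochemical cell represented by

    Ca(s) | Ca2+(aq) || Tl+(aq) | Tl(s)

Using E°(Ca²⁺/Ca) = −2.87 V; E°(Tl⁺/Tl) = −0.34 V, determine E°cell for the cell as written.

By convention the left-hand electrode in cell notation is the anode (oxidation) and the right-hand electrode is the cathode (reduction).
E°cell = E°(right) − E°(left) = −0.34 − (−2.87) = +2.53 V.

+2.53 V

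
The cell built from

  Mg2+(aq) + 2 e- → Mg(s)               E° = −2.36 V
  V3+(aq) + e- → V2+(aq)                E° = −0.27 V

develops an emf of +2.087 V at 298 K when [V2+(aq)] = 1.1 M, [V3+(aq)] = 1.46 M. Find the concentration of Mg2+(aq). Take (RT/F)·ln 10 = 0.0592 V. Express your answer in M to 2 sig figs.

With V³⁺/V²⁺ at the cathode and Mg²⁺/Mg at the anode, E°cell = −0.27 − (−2.36) = +2.09 V (n = 2).
Rearranging E = E° − (0.0592/n)·log Q gives log Q = 2(+2.09 − (+2.087))/0.0592 = 0.101.
Balancing electrons gives 2 V3+(aq) + Mg(s) → 2 V2+(aq) + Mg2+(aq); thus Q = ([V2+(aq)]^2·[Mg2+(aq)]) / [V3+(aq)]^2.
Isolating [Mg2+(aq)] in Q = 10^{0.101} yields log [Mg2+(aq)] = 0.347, i.e. 2.2 M.

2.2 M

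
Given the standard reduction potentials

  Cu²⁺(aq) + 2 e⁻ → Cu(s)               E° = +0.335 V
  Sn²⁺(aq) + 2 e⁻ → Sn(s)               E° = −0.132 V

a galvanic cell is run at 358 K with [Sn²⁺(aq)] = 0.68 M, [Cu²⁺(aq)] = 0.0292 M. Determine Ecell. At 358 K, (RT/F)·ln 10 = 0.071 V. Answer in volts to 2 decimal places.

+0.42 V

The Cu²⁺/Cu couple has the more positive E°, so it is the cathode; Sn²⁺/Sn is the anode.
The standard potential is +0.335 − (−0.132) = +0.467 V and the balanced reaction transfers n = 2 electrons.
For the overall reaction Cu²⁺(aq) + Sn(s) → Cu(s) + Sn²⁺(aq), Q = [Sn²⁺(aq)] / [Cu²⁺(aq)] = 23.3, giving log Q = 1.367.
Applying E = E° − (RT ln10/nF)·log Q gives +0.467 − (0.071/2)(1.367) = +0.42 V.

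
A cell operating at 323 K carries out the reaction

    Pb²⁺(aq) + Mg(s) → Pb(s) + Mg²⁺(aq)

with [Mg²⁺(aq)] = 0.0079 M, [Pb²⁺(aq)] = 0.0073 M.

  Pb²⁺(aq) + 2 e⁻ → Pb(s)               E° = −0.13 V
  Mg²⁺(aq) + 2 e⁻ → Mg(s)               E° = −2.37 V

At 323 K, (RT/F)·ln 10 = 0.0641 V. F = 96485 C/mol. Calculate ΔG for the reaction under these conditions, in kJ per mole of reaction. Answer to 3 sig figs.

The standard cell potential is −0.13 − (−2.37) = +2.24 V, with n = 2 electrons in the balanced equation.
Here Q = [Mg²⁺(aq)] / [Pb²⁺(aq)] = 1.08 (log Q = 0.034), giving E = +2.24 − (0.0641/2)·(0.034) = +2.2389 V.
Finally ΔG = −nFE = −(2)(96485 C/mol)(+2.2389 V) = −432 kJ/mol.

−432 kJ/mol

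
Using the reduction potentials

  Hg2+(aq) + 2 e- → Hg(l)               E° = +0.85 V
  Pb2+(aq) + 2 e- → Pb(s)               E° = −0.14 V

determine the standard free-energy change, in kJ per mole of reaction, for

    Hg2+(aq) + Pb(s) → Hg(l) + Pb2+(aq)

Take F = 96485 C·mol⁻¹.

−191 kJ/mol

In the reaction as written Hg2+(aq) is reduced, so the Hg²⁺/Hg couple is the cathode and Pb²⁺/Pb is the anode.
E°cell = +0.85 − (−0.14) = +0.99 V; balancing electrons gives n = 2.
ΔG° = −nFE°cell = −(2)(96485)(+0.99) J/mol = −191 kJ/mol.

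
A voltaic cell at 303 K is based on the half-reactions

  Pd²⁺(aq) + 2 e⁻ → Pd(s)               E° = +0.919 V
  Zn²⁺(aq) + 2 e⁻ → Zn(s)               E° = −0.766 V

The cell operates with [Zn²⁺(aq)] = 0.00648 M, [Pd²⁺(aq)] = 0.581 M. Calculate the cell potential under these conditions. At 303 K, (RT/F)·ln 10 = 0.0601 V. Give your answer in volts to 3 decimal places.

Pd²⁺/Pd is reduced (cathode, E° = +0.919 V) and Zn²⁺/Zn is oxidized (anode).
E°cell = E°cat − E°an = +0.919 − (−0.766) = +1.685 V; n = 2.
For the overall reaction Pd²⁺(aq) + Zn(s) → Pd(s) + Zn²⁺(aq), Q = [Zn²⁺(aq)] / [Pd²⁺(aq)] = 0.0112, giving log Q = −1.953.
E = E° − (0.0601/n)·log Q = +1.685 − (0.0601/2)(−1.953) = +1.744 V.

+1.744 V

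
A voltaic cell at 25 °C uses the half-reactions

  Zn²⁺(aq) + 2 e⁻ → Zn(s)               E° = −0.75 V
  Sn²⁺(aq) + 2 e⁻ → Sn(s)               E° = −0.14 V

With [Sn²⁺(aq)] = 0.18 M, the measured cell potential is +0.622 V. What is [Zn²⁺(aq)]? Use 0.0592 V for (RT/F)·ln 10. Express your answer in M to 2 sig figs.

0.071 M

The Sn²⁺/Sn couple has the larger reduction potential, so it is the cathode: E°cell = −0.14 − (−0.75) = +0.61 V and n = 2.
From the Nernst equation, log Q = n(E° − E)/0.0592 = 2·(+0.61 − (+0.622))/0.0592 = −0.405.
For Sn²⁺(aq) + Zn(s) → Sn(s) + Zn²⁺(aq), the reaction quotient is Q = [Zn²⁺(aq)] / [Sn²⁺(aq)].
Isolating [Zn²⁺(aq)] in Q = 10^{−0.405} yields log [Zn²⁺(aq)] = −1.150, i.e. 0.071 M.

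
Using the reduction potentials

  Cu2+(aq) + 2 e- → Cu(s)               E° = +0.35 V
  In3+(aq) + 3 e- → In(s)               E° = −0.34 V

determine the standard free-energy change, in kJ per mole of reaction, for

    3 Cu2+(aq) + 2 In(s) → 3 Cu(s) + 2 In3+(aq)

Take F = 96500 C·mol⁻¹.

−400 kJ/mol

In the reaction as written Cu2+(aq) is reduced, so the Cu²⁺/Cu couple is the cathode and In³⁺/In is the anode.
E°cell = +0.35 − (−0.34) = +0.69 V; balancing electrons gives n = 6.
ΔG° = −nFE°cell = −(6)(96500)(+0.69) J/mol = −400 kJ/mol.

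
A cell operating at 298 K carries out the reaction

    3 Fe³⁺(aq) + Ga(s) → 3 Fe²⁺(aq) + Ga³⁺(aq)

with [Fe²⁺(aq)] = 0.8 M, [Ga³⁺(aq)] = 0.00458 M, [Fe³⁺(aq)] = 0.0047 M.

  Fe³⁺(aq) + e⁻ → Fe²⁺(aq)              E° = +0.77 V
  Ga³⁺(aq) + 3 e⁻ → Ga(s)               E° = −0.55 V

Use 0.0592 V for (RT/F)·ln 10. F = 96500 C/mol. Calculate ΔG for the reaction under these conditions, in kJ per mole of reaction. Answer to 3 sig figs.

−357 kJ/mol

E°cell = +0.77 − (−0.55) = +1.32 V; the balanced reaction transfers n = 3 electrons.
The reaction quotient is ([Fe²⁺(aq)]^3·[Ga³⁺(aq)]) / [Fe³⁺(aq)]^3 = 2.26×10^4; by Nernst, E = +1.32 − (0.0592/3)(4.354) = +1.2341 V.
Finally ΔG = −nFE = −(3)(96500 C/mol)(+1.2341 V) = −357 kJ/mol.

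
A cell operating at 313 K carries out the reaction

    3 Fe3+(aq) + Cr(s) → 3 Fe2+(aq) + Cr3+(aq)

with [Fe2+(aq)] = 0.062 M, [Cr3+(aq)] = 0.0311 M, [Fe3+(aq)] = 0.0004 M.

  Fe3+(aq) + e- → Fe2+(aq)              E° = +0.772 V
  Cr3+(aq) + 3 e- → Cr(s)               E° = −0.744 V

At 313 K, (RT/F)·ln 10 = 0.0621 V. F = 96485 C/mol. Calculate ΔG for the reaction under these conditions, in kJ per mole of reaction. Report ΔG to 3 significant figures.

−408 kJ/mol

The standard cell potential is +0.772 − (−0.744) = +1.516 V, with n = 3 electrons in the balanced equation.
The reaction quotient is ([Fe2+(aq)]^3·[Cr3+(aq)]) / [Fe3+(aq)]^3 = 1.16×10^5; by Nernst, E = +1.516 − (0.0621/3)(5.064) = +1.4112 V.
Then ΔG = −nFE = −3 × 96485 × +1.4112 J/mol = −408 kJ/mol.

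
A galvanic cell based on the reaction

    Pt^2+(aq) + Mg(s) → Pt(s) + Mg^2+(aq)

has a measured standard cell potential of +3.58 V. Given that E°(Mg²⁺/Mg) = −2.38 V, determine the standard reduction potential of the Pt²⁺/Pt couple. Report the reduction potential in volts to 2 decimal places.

In the reaction as written the Pt²⁺/Pt couple is reduced (cathode) and Mg²⁺/Mg is oxidized (anode), so E°cell = E°(Pt²⁺/Pt) − E°(Mg²⁺/Mg).
E°(Pt²⁺/Pt) = E°cell + E°(anode) = +3.58 + (−2.38) = +1.20 V.

+1.20 V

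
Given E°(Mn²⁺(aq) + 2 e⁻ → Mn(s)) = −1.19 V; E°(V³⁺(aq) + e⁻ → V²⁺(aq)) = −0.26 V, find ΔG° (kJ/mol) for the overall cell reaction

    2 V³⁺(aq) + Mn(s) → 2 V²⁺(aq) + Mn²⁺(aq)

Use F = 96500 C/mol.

In the reaction as written V³⁺(aq) is reduced, so the V³⁺/V²⁺ couple is the cathode and Mn²⁺/Mn is the anode.
E°cell = −0.26 − (−1.19) = +0.93 V; balancing electrons gives n = 2.
ΔG° = −nFE°cell = −(2)(96500)(+0.93) J/mol = −179 kJ/mol.

−179 kJ/mol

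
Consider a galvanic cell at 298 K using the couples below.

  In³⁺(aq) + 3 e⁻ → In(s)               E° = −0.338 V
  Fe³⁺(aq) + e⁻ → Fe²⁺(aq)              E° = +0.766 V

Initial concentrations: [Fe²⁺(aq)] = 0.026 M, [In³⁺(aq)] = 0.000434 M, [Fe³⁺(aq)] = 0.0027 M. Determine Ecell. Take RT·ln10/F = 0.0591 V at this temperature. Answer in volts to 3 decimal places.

+1.112 V

Since E°(Fe³⁺/Fe²⁺) > E°(In³⁺/In), Fe³⁺/Fe²⁺ serves as the cathode.
The standard potential is +0.766 − (−0.338) = +1.104 V and the balanced reaction transfers n = 3 electrons.
The balanced reaction is 3 Fe³⁺(aq) + In(s) → 3 Fe²⁺(aq) + In³⁺(aq), so Q = ([Fe²⁺(aq)]^3·[In³⁺(aq)]) / [Fe³⁺(aq)]^3 = 0.388 and log Q = −0.412.
E = E° − (0.0591/n)·log Q = +1.104 − (0.0591/3)(−0.412) = +1.112 V.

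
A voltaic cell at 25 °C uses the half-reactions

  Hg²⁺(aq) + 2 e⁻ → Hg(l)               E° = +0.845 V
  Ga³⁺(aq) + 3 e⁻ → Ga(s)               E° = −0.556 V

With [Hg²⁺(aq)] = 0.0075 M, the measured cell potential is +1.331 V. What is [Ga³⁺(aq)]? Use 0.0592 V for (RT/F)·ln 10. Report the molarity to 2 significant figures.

The Hg²⁺/Hg couple has the larger reduction potential, so it is the cathode: E°cell = +0.845 − (−0.556) = +1.401 V and n = 6.
From the Nernst equation, log Q = n(E° − E)/0.0592 = 6·(+1.401 − (+1.331))/0.0592 = 7.095.
The balanced reaction is 3 Hg²⁺(aq) + 2 Ga(s) → 3 Hg(l) + 2 Ga³⁺(aq), so Q = [Ga³⁺(aq)]^2 / [Hg²⁺(aq)]^3.
Isolating [Ga³⁺(aq)] in Q = 10^{7.095} yields log [Ga³⁺(aq)] = 0.360, i.e. 2.3 M.

2.3 M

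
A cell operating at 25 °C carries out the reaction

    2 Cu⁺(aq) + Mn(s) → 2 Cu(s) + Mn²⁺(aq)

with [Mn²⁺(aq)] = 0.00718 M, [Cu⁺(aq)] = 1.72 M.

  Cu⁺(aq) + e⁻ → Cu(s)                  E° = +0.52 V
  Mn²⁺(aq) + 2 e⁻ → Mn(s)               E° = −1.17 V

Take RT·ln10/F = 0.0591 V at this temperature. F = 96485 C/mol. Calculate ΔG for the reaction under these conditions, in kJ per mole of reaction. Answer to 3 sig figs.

−341 kJ/mol

The standard cell potential is +0.52 − (−1.17) = +1.69 V, with n = 2 electrons in the balanced equation.
Here Q = [Mn²⁺(aq)] / [Cu⁺(aq)]^2 = 0.00243 (log Q = −2.615), giving E = +1.69 − (0.0591/2)·(−2.615) = +1.7673 V.
Then ΔG = −nFE = −2 × 96485 × +1.7673 J/mol = −341 kJ/mol.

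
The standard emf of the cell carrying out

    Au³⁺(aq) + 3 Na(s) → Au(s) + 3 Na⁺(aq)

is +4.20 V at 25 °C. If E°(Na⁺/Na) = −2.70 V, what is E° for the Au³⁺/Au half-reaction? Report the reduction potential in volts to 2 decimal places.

In the reaction as written the Au³⁺/Au couple is reduced (cathode) and Na⁺/Na is oxidized (anode), so E°cell = E°(Au³⁺/Au) − E°(Na⁺/Na).
E°(Au³⁺/Au) = E°cell + E°(anode) = +4.20 + (−2.70) = +1.50 V.

+1.50 V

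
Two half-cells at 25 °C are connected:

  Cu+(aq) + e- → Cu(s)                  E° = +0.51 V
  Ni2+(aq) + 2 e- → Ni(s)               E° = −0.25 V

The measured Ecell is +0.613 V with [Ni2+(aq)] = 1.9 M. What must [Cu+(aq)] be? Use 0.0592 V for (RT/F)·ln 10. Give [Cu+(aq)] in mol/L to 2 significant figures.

0.0045 M

The Cu⁺/Cu couple has the larger reduction potential, so it is the cathode: E°cell = +0.51 − (−0.25) = +0.76 V and n = 2.
Rearranging E = E° − (0.0592/n)·log Q gives log Q = 2(+0.76 − (+0.613))/0.0592 = 4.966.
Balancing electrons gives 2 Cu+(aq) + Ni(s) → 2 Cu(s) + Ni2+(aq); thus Q = [Ni2+(aq)] / [Cu+(aq)]^2.
Solving for the unknown gives log [Cu+(aq)] = −2.344, so [Cu+(aq)] ≈ 0.0045 M.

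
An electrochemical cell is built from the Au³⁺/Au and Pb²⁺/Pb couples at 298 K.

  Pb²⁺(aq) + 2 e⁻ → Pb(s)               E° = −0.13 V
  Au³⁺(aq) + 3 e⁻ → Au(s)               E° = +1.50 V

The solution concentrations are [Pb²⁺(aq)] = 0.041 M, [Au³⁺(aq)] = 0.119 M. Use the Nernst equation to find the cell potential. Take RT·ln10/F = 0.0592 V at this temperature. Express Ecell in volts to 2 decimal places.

Since E°(Au³⁺/Au) > E°(Pb²⁺/Pb), Au³⁺/Au serves as the cathode.
E°cell = +1.50 − (−0.13) = +1.63 V, with n = 6 electrons transferred.
Balancing gives 2 Au³⁺(aq) + 3 Pb(s) → 2 Au(s) + 3 Pb²⁺(aq); hence Q = [Pb²⁺(aq)]^3 / [Au³⁺(aq)]^2 = 0.00487 (log Q = −2.313).
Applying E = E° − (RT ln10/nF)·log Q gives +1.63 − (0.0592/6)(−2.313) = +1.65 V.

+1.65 V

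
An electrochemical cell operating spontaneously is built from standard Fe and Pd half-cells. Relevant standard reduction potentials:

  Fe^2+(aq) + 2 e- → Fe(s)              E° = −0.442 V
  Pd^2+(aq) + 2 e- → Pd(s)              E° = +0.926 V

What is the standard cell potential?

+1.368 V

The Pd²⁺/Pd couple has the higher E°, so Pd ion is reduced (cathode) and Fe is oxidized (anode).
E°cell = E°(cathode) − E°(anode) = +0.926 − (−0.442) = +1.368 V.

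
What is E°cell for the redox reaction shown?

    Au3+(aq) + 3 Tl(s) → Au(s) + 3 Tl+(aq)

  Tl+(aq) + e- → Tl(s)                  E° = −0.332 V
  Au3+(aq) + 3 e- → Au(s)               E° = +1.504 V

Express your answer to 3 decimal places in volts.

In the reaction as written, Au3+(aq) is reduced (cathode) and Tl+(aq) is produced by oxidation at the anode.
E°cell = E°(cathode) − E°(anode) = +1.504 − (−0.332) = +1.836 V.
The positive value indicates the reaction is spontaneous as written.

+1.836 V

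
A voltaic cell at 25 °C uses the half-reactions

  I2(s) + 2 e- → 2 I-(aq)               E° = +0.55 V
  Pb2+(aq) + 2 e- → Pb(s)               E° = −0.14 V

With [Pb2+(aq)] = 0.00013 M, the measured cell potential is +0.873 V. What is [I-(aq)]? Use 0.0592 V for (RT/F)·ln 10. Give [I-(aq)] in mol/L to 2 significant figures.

I₂/I⁻ is the cathode (higher E°); E°cell = +0.55 − (−0.14) = +0.69 V with n = 2.
Since E = E° − (0.0592/n)·log Q, log Q = n(E° − E)/0.0592 = −6.182.
The balanced reaction is I2(s) + Pb(s) → 2 I-(aq) + Pb2+(aq), so Q = [I-(aq)]^2·[Pb2+(aq)].
Solving for the unknown gives log [I-(aq)] = −1.148, so [I-(aq)] ≈ 0.071 M.

0.071 M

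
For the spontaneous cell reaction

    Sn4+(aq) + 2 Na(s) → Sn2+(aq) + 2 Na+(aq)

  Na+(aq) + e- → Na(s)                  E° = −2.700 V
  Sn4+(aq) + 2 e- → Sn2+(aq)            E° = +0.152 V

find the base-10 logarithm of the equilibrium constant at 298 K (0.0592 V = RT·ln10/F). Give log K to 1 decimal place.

log K = 96.4

The Sn⁴⁺/Sn²⁺ couple is reduced (cathode); E°cell = +0.152 − (−2.700) = +2.852 V with n = 2.
At equilibrium E = 0, so log K = nE°cell / 0.0592 = (2)(+2.852) / 0.0592 = 96.4.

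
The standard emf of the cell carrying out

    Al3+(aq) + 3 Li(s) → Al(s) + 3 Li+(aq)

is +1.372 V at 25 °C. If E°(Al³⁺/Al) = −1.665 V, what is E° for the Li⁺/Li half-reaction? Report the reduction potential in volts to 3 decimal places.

−3.037 V

In the reaction as written the Al³⁺/Al couple is reduced (cathode) and Li⁺/Li is oxidized (anode), so E°cell = E°(Al³⁺/Al) − E°(Li⁺/Li).
E°(Li⁺/Li) = E°(cathode) − E°cell = −1.665 − (+1.372) = −3.037 V.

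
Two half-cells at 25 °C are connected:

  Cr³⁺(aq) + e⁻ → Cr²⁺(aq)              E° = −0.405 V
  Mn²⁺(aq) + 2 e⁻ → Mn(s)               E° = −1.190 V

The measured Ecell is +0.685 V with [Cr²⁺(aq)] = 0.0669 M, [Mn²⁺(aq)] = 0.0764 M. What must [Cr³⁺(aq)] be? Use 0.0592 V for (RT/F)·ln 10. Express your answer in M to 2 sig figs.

0.00038 M

The Cr³⁺/Cr²⁺ couple has the larger reduction potential, so it is the cathode: E°cell = −0.405 − (−1.190) = +0.785 V and n = 2.
From the Nernst equation, log Q = n(E° − E)/0.0592 = 2·(+0.785 − (+0.685))/0.0592 = 3.378.
The balanced reaction is 2 Cr³⁺(aq) + Mn(s) → 2 Cr²⁺(aq) + Mn²⁺(aq), so Q = ([Cr²⁺(aq)]^2·[Mn²⁺(aq)]) / [Cr³⁺(aq)]^2.
Isolating [Cr³⁺(aq)] in Q = 10^{3.378} yields log [Cr³⁺(aq)] = −3.422, i.e. 0.00038 M.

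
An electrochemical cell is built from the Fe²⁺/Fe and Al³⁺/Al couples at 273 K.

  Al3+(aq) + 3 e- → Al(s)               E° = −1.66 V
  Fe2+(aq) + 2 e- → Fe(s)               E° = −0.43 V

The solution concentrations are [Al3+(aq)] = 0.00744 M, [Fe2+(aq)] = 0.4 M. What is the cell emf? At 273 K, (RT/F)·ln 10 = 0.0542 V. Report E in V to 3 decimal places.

+1.258 V

Fe²⁺/Fe is reduced (cathode, E° = −0.43 V) and Al³⁺/Al is oxidized (anode).
The standard potential is −0.43 − (−1.66) = +1.23 V and the balanced reaction transfers n = 6 electrons.
Balancing gives 3 Fe2+(aq) + 2 Al(s) → 3 Fe(s) + 2 Al3+(aq); hence Q = [Al3+(aq)]^2 / [Fe2+(aq)]^3 = 0.000865 (log Q = −3.063).
E = E° − (0.0542/n)·log Q = +1.23 − (0.0542/6)(−3.063) = +1.258 V.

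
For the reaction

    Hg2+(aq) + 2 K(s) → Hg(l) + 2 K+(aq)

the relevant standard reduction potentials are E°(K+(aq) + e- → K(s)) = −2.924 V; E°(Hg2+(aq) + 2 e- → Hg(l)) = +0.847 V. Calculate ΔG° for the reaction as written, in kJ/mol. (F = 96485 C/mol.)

−728 kJ/mol

In the reaction as written Hg2+(aq) is reduced, so the Hg²⁺/Hg couple is the cathode and K⁺/K is the anode.
E°cell = +0.847 − (−2.924) = +3.771 V; balancing electrons gives n = 2.
ΔG° = −nFE°cell = −(2)(96485)(+3.771) J/mol = −728 kJ/mol.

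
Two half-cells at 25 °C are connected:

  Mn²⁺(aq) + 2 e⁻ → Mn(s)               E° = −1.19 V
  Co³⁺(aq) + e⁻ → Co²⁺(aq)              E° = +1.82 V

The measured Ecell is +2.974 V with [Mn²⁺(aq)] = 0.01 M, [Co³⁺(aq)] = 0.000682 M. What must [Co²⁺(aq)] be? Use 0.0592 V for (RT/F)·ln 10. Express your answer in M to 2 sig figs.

0.028 M

The Co³⁺/Co²⁺ couple has the larger reduction potential, so it is the cathode: E°cell = +1.82 − (−1.19) = +3.01 V and n = 2.
Since E = E° − (0.0592/n)·log Q, log Q = n(E° − E)/0.0592 = 1.216.
The balanced reaction is 2 Co³⁺(aq) + Mn(s) → 2 Co²⁺(aq) + Mn²⁺(aq), so Q = ([Co²⁺(aq)]^2·[Mn²⁺(aq)]) / [Co³⁺(aq)]^2.
Solving for the unknown gives log [Co²⁺(aq)] = −1.558, so [Co²⁺(aq)] ≈ 0.028 M.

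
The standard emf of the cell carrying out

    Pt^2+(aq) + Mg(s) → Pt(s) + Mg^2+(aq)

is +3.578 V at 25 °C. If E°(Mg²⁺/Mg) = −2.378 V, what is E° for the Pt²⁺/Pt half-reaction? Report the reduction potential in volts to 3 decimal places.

In the reaction as written the Pt²⁺/Pt couple is reduced (cathode) and Mg²⁺/Mg is oxidized (anode), so E°cell = E°(Pt²⁺/Pt) − E°(Mg²⁺/Mg).
E°(Pt²⁺/Pt) = E°cell + E°(anode) = +3.578 + (−2.378) = +1.200 V.

+1.200 V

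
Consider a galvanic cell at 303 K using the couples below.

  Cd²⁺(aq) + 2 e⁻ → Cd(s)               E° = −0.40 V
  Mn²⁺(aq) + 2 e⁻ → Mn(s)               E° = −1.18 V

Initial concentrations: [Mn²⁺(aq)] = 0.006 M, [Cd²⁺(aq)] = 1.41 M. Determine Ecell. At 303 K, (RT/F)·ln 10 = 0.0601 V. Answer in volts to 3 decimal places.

The Cd²⁺/Cd couple has the more positive E°, so it is the cathode; Mn²⁺/Mn is the anode.
E°cell = −0.40 − (−1.18) = +0.78 V, with n = 2 electrons transferred.
For the overall reaction Cd²⁺(aq) + Mn(s) → Cd(s) + Mn²⁺(aq), Q = [Mn²⁺(aq)] / [Cd²⁺(aq)] = 0.00426, giving log Q = −2.371.
Applying E = E° − (RT ln10/nF)·log Q gives +0.78 − (0.0601/2)(−2.371) = +0.851 V.

+0.851 V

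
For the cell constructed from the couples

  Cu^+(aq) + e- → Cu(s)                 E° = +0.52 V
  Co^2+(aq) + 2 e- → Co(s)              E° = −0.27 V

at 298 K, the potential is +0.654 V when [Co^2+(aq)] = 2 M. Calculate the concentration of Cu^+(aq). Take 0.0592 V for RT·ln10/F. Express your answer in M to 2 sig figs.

Cu⁺/Cu is the cathode (higher E°); E°cell = +0.52 − (−0.27) = +0.79 V with n = 2.
From the Nernst equation, log Q = n(E° − E)/0.0592 = 2·(+0.79 − (+0.654))/0.0592 = 4.595.
Balancing electrons gives 2 Cu^+(aq) + Co(s) → 2 Cu(s) + Co^2+(aq); thus Q = [Co^2+(aq)] / [Cu^+(aq)]^2.
Solving for the unknown gives log [Cu^+(aq)] = −2.147, so [Cu^+(aq)] ≈ 0.0071 M.

0.0071 M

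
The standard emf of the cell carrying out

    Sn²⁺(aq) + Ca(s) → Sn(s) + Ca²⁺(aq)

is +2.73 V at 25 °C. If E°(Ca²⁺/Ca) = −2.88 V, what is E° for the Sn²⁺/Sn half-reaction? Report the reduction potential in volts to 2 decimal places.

−0.15 V

In the reaction as written the Sn²⁺/Sn couple is reduced (cathode) and Ca²⁺/Ca is oxidized (anode), so E°cell = E°(Sn²⁺/Sn) − E°(Ca²⁺/Ca).
E°(Sn²⁺/Sn) = E°cell + E°(anode) = +2.73 + (−2.88) = −0.15 V.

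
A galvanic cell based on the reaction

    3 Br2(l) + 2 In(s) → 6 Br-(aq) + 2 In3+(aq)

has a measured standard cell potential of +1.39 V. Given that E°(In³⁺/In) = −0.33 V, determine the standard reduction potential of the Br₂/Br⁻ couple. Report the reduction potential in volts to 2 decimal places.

In the reaction as written the Br₂/Br⁻ couple is reduced (cathode) and In³⁺/In is oxidized (anode), so E°cell = E°(Br₂/Br⁻) − E°(In³⁺/In).
E°(Br₂/Br⁻) = E°cell + E°(anode) = +1.39 + (−0.33) = +1.06 V.

+1.06 V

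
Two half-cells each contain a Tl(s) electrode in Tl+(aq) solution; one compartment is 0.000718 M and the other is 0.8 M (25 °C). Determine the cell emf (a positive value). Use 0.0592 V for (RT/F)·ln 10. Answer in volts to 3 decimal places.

0.180 V

For a concentration cell E°cell = 0, since both electrodes use the same couple.
The compartment with the higher Tl+(aq) concentration (0.8 M) acts as the cathode; ions are reduced there and produced at the dilute (0.000718 M) anode.
With n = 1, Ecell = −(0.0592/1)·log([dilute]/[conc]) = −(0.0592/1)·log(0.000718/0.8) = +0.180 V.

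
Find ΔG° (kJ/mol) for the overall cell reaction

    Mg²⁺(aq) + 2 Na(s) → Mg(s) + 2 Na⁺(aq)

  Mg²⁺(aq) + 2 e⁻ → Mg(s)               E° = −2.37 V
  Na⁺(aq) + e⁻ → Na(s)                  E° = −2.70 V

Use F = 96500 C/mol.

−63.7 kJ/mol

In the reaction as written Mg²⁺(aq) is reduced, so the Mg²⁺/Mg couple is the cathode and Na⁺/Na is the anode.
E°cell = −2.37 − (−2.70) = +0.33 V; balancing electrons gives n = 2.
ΔG° = −nFE°cell = −(2)(96500)(+0.33) J/mol = −63.7 kJ/mol.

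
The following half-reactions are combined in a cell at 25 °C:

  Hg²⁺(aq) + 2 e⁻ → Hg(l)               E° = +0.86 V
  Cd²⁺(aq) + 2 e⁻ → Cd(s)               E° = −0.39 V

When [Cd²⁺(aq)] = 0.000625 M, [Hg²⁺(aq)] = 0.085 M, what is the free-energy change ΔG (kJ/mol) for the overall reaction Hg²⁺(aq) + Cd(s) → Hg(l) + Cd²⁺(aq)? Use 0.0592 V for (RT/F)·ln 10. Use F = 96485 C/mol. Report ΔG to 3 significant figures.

−253 kJ/mol

The standard cell potential is +0.86 − (−0.39) = +1.25 V, with n = 2 electrons in the balanced equation.
The reaction quotient is [Cd²⁺(aq)] / [Hg²⁺(aq)] = 0.00735; by Nernst, E = +1.25 − (0.0592/2)(−2.134) = +1.3132 V.
Then ΔG = −nFE = −2 × 96485 × +1.3132 J/mol = −253 kJ/mol.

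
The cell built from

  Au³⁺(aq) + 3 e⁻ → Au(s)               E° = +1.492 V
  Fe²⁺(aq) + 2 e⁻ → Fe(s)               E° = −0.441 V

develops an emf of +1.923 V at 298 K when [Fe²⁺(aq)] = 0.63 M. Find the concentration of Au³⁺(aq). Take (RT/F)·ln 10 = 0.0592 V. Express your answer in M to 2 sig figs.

0.16 M

With Au³⁺/Au at the cathode and Fe²⁺/Fe at the anode, E°cell = +1.492 − (−0.441) = +1.933 V (n = 6).
From the Nernst equation, log Q = n(E° − E)/0.0592 = 6·(+1.933 − (+1.923))/0.0592 = 1.014.
Balancing electrons gives 2 Au³⁺(aq) + 3 Fe(s) → 2 Au(s) + 3 Fe²⁺(aq); thus Q = [Fe²⁺(aq)]^3 / [Au³⁺(aq)]^2.
Substituting the known concentrations and solving, log [Au³⁺(aq)] = −0.808 and [Au³⁺(aq)] = 0.16 M.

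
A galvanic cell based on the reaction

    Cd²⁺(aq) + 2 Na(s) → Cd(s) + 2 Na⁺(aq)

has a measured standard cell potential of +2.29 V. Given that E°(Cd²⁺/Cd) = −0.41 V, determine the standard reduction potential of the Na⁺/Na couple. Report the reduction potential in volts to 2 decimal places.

−2.70 V

In the reaction as written the Cd²⁺/Cd couple is reduced (cathode) and Na⁺/Na is oxidized (anode), so E°cell = E°(Cd²⁺/Cd) − E°(Na⁺/Na).
E°(Na⁺/Na) = E°(cathode) − E°cell = −0.41 − (+2.29) = −2.70 V.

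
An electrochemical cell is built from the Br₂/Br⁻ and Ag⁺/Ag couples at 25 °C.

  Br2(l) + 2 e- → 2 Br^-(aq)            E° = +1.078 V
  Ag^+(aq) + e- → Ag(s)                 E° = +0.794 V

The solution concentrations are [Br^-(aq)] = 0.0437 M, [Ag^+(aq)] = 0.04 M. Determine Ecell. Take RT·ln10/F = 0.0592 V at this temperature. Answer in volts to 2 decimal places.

+0.45 V

Br₂/Br⁻ is reduced (cathode, E° = +1.078 V) and Ag⁺/Ag is oxidized (anode).
The standard potential is +1.078 − (+0.794) = +0.284 V and the balanced reaction transfers n = 2 electrons.
For the overall reaction Br2(l) + 2 Ag(s) → 2 Br^-(aq) + 2 Ag^+(aq), Q = [Br^-(aq)]^2·[Ag^+(aq)]^2 = 3.06×10^−6, giving log Q = −5.515.
E = E° − (0.0592/n)·log Q = +0.284 − (0.0592/2)(−5.515) = +0.45 V.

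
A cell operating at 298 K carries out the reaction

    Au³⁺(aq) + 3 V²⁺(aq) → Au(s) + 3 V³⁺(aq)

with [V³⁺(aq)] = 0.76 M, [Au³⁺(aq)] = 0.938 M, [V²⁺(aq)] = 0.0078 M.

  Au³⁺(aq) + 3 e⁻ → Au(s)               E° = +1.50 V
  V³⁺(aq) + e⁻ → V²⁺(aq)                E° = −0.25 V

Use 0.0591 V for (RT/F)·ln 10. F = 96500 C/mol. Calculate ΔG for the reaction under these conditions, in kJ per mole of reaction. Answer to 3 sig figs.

−472 kJ/mol

With Au³⁺/Au reduced at the cathode, E°cell = +1.50 − (−0.25) = +1.75 V and n = 3.
Q = [V³⁺(aq)]^3 / ([Au³⁺(aq)]·[V²⁺(aq)]^3) = 9.86×10^5, so log Q = 5.994 and E = +1.75 − (0.0591/3)(5.994) = +1.6319 V.
Finally ΔG = −nFE = −(3)(96500 C/mol)(+1.6319 V) = −472 kJ/mol.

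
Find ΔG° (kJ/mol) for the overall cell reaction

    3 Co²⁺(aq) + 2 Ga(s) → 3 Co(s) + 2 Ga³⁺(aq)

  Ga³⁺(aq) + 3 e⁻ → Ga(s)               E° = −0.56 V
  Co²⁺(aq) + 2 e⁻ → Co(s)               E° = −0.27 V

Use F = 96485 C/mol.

In the reaction as written Co²⁺(aq) is reduced, so the Co²⁺/Co couple is the cathode and Ga³⁺/Ga is the anode.
E°cell = −0.27 − (−0.56) = +0.29 V; balancing electrons gives n = 6.
ΔG° = −nFE°cell = −(6)(96485)(+0.29) J/mol = −168 kJ/mol.

−168 kJ/mol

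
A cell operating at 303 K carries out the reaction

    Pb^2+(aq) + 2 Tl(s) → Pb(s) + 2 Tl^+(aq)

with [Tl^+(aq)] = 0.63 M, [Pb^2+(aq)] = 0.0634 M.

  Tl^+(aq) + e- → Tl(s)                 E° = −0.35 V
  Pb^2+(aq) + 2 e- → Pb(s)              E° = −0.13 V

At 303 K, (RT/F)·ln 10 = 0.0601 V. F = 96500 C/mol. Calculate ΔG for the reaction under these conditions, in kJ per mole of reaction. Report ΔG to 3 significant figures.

−37.8 kJ/mol

With Pb²⁺/Pb reduced at the cathode, E°cell = −0.13 − (−0.35) = +0.22 V and n = 2.
The reaction quotient is [Tl^+(aq)]^2 / [Pb^2+(aq)] = 6.26; by Nernst, E = +0.22 − (0.0601/2)(0.797) = +0.1961 V.
ΔG = −nFE = −(2)(96500)(+0.1961) J/mol = −37.8 kJ/mol.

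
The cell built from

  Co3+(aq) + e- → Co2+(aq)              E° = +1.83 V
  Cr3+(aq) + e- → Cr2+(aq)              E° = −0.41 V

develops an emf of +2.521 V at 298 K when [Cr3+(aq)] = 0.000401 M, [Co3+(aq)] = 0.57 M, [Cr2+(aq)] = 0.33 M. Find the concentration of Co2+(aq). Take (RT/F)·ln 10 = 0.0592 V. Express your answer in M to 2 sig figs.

With Co³⁺/Co²⁺ at the cathode and Cr³⁺/Cr²⁺ at the anode, E°cell = +1.83 − (−0.41) = +2.24 V (n = 1).
Rearranging E = E° − (0.0592/n)·log Q gives log Q = 1(+2.24 − (+2.521))/0.0592 = −4.747.
For Co3+(aq) + Cr2+(aq) → Co2+(aq) + Cr3+(aq), the reaction quotient is Q = ([Co2+(aq)]·[Cr3+(aq)]) / ([Co3+(aq)]·[Cr2+(aq)]).
Isolating [Co2+(aq)] in Q = 10^{−4.747} yields log [Co2+(aq)] = −2.076, i.e. 0.0084 M.

0.0084 M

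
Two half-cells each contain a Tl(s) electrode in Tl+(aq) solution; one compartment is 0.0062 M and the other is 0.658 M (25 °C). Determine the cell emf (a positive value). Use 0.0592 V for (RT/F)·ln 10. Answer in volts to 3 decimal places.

0.120 V

For a concentration cell E°cell = 0, since both electrodes use the same couple.
The compartment with the higher Tl+(aq) concentration (0.658 M) acts as the cathode; ions are reduced there and produced at the dilute (0.0062 M) anode.
With n = 1, Ecell = −(0.0592/1)·log([dilute]/[conc]) = −(0.0592/1)·log(0.0062/0.658) = +0.120 V.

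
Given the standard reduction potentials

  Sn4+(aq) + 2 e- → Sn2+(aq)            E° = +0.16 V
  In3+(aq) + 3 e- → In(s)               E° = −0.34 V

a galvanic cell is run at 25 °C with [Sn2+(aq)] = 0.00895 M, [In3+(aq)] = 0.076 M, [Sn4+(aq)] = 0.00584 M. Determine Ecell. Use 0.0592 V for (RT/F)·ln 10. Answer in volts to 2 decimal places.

+0.52 V

Since E°(Sn⁴⁺/Sn²⁺) > E°(In³⁺/In), Sn⁴⁺/Sn²⁺ serves as the cathode.
The standard potential is +0.16 − (−0.34) = +0.50 V and the balanced reaction transfers n = 6 electrons.
Balancing gives 3 Sn4+(aq) + 2 In(s) → 3 Sn2+(aq) + 2 In3+(aq); hence Q = ([Sn2+(aq)]^3·[In3+(aq)]^2) / [Sn4+(aq)]^3 = 0.0208 (log Q = −1.682).
By the Nernst equation, E = +0.50 − (0.0592/6)·(−1.682) = +0.52 V.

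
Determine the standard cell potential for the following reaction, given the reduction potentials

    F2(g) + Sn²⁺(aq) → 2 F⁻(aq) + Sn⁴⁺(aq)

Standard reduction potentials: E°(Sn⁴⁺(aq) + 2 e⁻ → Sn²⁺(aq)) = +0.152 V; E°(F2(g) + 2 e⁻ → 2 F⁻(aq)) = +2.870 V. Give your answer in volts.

+2.718 V

F2(g) gains electrons, so the F₂/F⁻ couple is the cathode; the Sn⁴⁺/Sn²⁺ couple is the anode.
E°cell = E°(cathode) − E°(anode) = +2.870 − (+0.152) = +2.718 V.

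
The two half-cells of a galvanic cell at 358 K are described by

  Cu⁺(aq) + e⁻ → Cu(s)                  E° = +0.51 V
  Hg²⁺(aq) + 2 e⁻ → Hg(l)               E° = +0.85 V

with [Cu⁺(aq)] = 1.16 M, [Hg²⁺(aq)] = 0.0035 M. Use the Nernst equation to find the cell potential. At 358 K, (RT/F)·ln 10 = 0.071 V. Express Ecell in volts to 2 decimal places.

+0.25 V

The Hg²⁺/Hg couple has the more positive E°, so it is the cathode; Cu⁺/Cu is the anode.
The standard potential is +0.85 − (+0.51) = +0.34 V and the balanced reaction transfers n = 2 electrons.
For the overall reaction Hg²⁺(aq) + 2 Cu(s) → Hg(l) + 2 Cu⁺(aq), Q = [Cu⁺(aq)]^2 / [Hg²⁺(aq)] = 384, giving log Q = 2.585.
E = E° − (0.071/n)·log Q = +0.34 − (0.071/2)(2.585) = +0.25 V.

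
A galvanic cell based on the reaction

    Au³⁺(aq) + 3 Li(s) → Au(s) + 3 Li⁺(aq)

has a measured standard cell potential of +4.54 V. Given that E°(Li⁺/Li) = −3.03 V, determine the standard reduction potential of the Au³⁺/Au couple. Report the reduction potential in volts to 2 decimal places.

+1.51 V

In the reaction as written the Au³⁺/Au couple is reduced (cathode) and Li⁺/Li is oxidized (anode), so E°cell = E°(Au³⁺/Au) − E°(Li⁺/Li).
E°(Au³⁺/Au) = E°cell + E°(anode) = +4.54 + (−3.03) = +1.51 V.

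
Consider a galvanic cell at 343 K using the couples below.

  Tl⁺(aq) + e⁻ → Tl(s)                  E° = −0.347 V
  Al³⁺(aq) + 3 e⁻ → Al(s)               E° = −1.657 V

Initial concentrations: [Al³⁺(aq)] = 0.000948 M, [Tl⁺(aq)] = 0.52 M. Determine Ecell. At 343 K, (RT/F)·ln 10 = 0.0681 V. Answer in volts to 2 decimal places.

+1.36 V

Tl⁺/Tl is reduced (cathode, E° = −0.347 V) and Al³⁺/Al is oxidized (anode).
The standard potential is −0.347 − (−1.657) = +1.310 V and the balanced reaction transfers n = 3 electrons.
Balancing gives 3 Tl⁺(aq) + Al(s) → 3 Tl(s) + Al³⁺(aq); hence Q = [Al³⁺(aq)] / [Tl⁺(aq)]^3 = 0.00674 (log Q = −2.171).
By the Nernst equation, E = +1.310 − (0.0681/3)·(−2.171) = +1.36 V.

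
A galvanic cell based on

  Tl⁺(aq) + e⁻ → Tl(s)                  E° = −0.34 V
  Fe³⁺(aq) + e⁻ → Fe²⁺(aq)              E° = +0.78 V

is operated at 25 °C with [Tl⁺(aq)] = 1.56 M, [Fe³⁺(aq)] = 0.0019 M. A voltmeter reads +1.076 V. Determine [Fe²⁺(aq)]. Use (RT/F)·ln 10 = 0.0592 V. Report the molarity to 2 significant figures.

The Fe³⁺/Fe²⁺ couple has the larger reduction potential, so it is the cathode: E°cell = +0.78 − (−0.34) = +1.12 V and n = 1.
From the Nernst equation, log Q = n(E° − E)/0.0592 = 1·(+1.12 − (+1.076))/0.0592 = 0.743.
The balanced reaction is Fe³⁺(aq) + Tl(s) → Fe²⁺(aq) + Tl⁺(aq), so Q = ([Fe²⁺(aq)]·[Tl⁺(aq)]) / [Fe³⁺(aq)].
Isolating [Fe²⁺(aq)] in Q = 10^{0.743} yields log [Fe²⁺(aq)] = −2.171, i.e. 0.0067 M.

0.0067 M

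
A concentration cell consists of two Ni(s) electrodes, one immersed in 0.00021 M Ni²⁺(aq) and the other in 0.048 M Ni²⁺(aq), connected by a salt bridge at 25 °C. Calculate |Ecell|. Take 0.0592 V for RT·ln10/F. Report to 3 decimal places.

For a concentration cell E°cell = 0, since both electrodes use the same couple.
The compartment with the higher Ni²⁺(aq) concentration (0.048 M) acts as the cathode; ions are reduced there and produced at the dilute (0.00021 M) anode.
With n = 2, Ecell = −(0.0592/2)·log([dilute]/[conc]) = −(0.0592/2)·log(0.00021/0.048) = +0.070 V.

0.070 V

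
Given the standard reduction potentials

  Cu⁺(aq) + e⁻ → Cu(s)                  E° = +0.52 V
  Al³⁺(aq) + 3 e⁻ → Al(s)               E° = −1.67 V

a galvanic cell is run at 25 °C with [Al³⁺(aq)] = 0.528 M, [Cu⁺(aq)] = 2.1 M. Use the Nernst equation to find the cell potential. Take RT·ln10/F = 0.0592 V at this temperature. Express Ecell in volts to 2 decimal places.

Since E°(Cu⁺/Cu) > E°(Al³⁺/Al), Cu⁺/Cu serves as the cathode.
E°cell = +0.52 − (−1.67) = +2.19 V, with n = 3 electrons transferred.
Balancing gives 3 Cu⁺(aq) + Al(s) → 3 Cu(s) + Al³⁺(aq); hence Q = [Al³⁺(aq)] / [Cu⁺(aq)]^3 = 0.057 (log Q = −1.244).
E = E° − (0.0592/n)·log Q = +2.19 − (0.0592/3)(−1.244) = +2.21 V.

+2.21 V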